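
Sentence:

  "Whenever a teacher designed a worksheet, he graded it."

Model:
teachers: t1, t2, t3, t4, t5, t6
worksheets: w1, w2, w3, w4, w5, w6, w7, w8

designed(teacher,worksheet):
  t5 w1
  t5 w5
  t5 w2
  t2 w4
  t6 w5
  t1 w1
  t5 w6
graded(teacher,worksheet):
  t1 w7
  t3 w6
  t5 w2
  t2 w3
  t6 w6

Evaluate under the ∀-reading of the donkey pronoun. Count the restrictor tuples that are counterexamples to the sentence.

"it" takes "a worksheet" as antecedent — a donkey pronoun bound across the clause boundary.
Strong reading: for every (t,w) with designed(t,w), graded(t,w).
Restrictor pairs: (t1,w1) ✗  (t2,w4) ✗  (t5,w1) ✗  (t5,w2) ✓  (t5,w5) ✗  (t5,w6) ✗  (t6,w5) ✗
Counterexamples (restrictor pairs failing the scope): 6.

6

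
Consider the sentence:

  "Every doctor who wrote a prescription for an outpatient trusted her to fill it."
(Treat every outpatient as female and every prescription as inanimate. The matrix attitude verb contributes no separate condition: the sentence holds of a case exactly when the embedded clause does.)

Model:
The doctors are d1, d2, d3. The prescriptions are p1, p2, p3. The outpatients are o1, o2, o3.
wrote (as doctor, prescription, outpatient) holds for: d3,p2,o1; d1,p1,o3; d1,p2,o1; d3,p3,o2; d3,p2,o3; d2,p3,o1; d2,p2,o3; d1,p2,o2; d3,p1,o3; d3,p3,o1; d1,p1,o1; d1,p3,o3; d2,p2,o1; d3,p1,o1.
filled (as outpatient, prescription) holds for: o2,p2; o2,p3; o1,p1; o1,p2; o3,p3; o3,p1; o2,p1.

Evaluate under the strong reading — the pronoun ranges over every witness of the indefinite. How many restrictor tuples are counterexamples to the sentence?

4

"her" takes "an outpatient" as antecedent and "it" takes "a prescription"; both are donkey pronouns co-varying with the restrictor.
Strong reading: for every (d,p,o) with wrote(d,p,o), filled(o,p).
Restrictor triples: (d1,p1,o1)→filled(o1,p1) ✓  (d1,p1,o3)→filled(o3,p1) ✓  (d1,p2,o1)→filled(o1,p2) ✓  (d1,p2,o2)→filled(o2,p2) ✓  (d1,p3,o3)→filled(o3,p3) ✓  (d2,p2,o1)→filled(o1,p2) ✓  (d2,p2,o3)→filled(o3,p2) ✗  (d2,p3,o1)→filled(o1,p3) ✗  (d3,p1,o1)→filled(o1,p1) ✓  (d3,p1,o3)→filled(o3,p1) ✓  (d3,p2,o1)→filled(o1,p2) ✓  (d3,p2,o3)→filled(o3,p2) ✗  (d3,p3,o1)→filled(o1,p3) ✗  (d3,p3,o2)→filled(o2,p3) ✓
Counterexamples (restrictor triples failing the scope): 4.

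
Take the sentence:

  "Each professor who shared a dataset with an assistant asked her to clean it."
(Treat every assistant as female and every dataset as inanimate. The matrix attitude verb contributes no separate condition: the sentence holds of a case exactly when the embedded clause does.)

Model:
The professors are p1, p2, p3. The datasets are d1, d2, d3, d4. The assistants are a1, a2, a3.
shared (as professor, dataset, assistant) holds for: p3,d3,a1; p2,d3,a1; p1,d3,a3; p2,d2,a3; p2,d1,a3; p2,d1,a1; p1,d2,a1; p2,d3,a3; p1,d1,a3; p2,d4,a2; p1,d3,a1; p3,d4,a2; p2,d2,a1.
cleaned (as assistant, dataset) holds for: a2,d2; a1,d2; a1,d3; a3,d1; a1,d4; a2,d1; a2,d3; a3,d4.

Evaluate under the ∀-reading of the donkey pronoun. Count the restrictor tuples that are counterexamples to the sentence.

"her" takes "an assistant" as antecedent and "it" takes "a dataset"; both are donkey pronouns co-varying with the restrictor.
Strong reading: for every (p,d,a) with shared(p,d,a), cleaned(a,d).
Restrictor triples: (p1,d1,a3)→cleaned(a3,d1) ✓  (p1,d2,a1)→cleaned(a1,d2) ✓  (p1,d3,a1)→cleaned(a1,d3) ✓  (p1,d3,a3)→cleaned(a3,d3) ✗  (p2,d1,a1)→cleaned(a1,d1) ✗  (p2,d1,a3)→cleaned(a3,d1) ✓  (p2,d2,a1)→cleaned(a1,d2) ✓  (p2,d2,a3)→cleaned(a3,d2) ✗  (p2,d3,a1)→cleaned(a1,d3) ✓  (p2,d3,a3)→cleaned(a3,d3) ✗  (p2,d4,a2)→cleaned(a2,d4) ✗  (p3,d3,a1)→cleaned(a1,d3) ✓  (p3,d4,a2)→cleaned(a2,d4) ✗
Counterexamples (restrictor triples failing the scope): 6.

6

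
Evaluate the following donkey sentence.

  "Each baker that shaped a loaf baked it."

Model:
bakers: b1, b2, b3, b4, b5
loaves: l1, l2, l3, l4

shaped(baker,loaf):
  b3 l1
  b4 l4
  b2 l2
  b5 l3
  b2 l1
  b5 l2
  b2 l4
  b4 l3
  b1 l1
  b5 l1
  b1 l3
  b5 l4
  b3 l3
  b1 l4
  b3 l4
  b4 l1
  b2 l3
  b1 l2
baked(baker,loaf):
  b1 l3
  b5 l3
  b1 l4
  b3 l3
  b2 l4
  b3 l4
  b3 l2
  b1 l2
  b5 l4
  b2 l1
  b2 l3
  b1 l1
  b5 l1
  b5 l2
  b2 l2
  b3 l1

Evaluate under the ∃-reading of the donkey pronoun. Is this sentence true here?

False

"it" takes "a loaf" as antecedent — a donkey pronoun bound across the clause boundary.
Weak reading: every baker b with some shaped-loaf has at least one shaped-loaf l such that baked(b,l).
Per baker: b1:✓  b2:✓  b3:✓  b4:✗  b5:✓
b4 has no witness among its shaped-loaves.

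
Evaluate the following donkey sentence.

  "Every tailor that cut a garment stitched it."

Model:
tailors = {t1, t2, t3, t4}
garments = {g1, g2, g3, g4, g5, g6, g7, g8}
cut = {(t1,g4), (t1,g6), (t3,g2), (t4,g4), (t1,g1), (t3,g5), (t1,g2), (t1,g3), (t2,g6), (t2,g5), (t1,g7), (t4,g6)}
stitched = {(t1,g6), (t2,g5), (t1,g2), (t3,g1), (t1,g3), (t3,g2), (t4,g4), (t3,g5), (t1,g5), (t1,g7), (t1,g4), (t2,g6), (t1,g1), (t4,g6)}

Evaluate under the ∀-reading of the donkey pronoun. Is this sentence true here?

"it" takes "a garment" as antecedent — a donkey pronoun bound across the clause boundary.
Strong reading: for every (t,g) with cut(t,g), stitched(t,g).
Restrictor pairs: (t1,g1) ✓  (t1,g2) ✓  (t1,g3) ✓  (t1,g4) ✓  (t1,g6) ✓  (t1,g7) ✓  (t2,g5) ✓  (t2,g6) ✓  (t3,g2) ✓  (t3,g5) ✓  (t4,g4) ✓  (t4,g6) ✓
Every restrictor pair satisfies the scope.

True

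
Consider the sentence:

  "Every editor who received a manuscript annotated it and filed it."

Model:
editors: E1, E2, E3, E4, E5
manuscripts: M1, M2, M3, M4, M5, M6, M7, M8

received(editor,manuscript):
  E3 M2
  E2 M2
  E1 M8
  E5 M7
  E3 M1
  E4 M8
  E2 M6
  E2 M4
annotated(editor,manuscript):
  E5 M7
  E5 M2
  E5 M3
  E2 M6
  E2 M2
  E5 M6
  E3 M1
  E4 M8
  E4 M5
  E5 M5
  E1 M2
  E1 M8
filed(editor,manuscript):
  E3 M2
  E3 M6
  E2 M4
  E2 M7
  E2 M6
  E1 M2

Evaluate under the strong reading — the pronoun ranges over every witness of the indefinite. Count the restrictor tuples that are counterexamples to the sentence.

"it" takes "a manuscript" as antecedent — a donkey pronoun bound across the clause boundary.
Strong reading: for every (e,m) with received(e,m), annotated(e,m) ∧ filed(e,m).
Restrictor pairs: (E1,M8) ✗  (E2,M2) ✗  (E2,M4) ✗  (E2,M6) ✓  (E3,M1) ✗  (E3,M2) ✗  (E4,M8) ✗  (E5,M7) ✗
Counterexamples (restrictor pairs failing the scope): 7.

7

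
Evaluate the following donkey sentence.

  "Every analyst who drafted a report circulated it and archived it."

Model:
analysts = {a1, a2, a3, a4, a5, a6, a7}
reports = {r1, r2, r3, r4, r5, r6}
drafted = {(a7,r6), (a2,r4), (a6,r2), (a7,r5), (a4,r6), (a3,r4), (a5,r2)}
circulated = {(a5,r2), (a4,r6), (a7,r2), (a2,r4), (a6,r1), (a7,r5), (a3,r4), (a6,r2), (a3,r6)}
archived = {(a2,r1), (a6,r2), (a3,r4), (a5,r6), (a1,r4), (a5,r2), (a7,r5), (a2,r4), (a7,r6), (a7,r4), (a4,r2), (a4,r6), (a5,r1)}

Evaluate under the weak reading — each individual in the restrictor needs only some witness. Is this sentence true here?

True

"it" takes "a report" as antecedent — a donkey pronoun bound across the clause boundary.
Weak reading: every analyst a with some drafted-report has at least one drafted-report r such that circulated(a,r) ∧ archived(a,r).
Per analyst: a2:✓  a3:✓  a4:✓  a5:✓  a6:✓  a7:✓
Every analyst in the restrictor has a witness.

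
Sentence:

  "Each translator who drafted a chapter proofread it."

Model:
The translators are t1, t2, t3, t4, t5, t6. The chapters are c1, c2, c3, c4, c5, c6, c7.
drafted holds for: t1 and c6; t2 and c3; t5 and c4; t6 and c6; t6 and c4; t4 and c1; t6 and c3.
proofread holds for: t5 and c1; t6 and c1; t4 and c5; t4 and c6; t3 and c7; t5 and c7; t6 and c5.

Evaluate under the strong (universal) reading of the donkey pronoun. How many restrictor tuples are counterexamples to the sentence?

"it" takes "a chapter" as antecedent — a donkey pronoun bound across the clause boundary.
Strong reading: for every (t,c) with drafted(t,c), proofread(t,c).
Restrictor pairs: (t1,c6) ✗  (t2,c3) ✗  (t4,c1) ✗  (t5,c4) ✗  (t6,c3) ✗  (t6,c4) ✗  (t6,c6) ✗
Counterexamples (restrictor pairs failing the scope): 7.

7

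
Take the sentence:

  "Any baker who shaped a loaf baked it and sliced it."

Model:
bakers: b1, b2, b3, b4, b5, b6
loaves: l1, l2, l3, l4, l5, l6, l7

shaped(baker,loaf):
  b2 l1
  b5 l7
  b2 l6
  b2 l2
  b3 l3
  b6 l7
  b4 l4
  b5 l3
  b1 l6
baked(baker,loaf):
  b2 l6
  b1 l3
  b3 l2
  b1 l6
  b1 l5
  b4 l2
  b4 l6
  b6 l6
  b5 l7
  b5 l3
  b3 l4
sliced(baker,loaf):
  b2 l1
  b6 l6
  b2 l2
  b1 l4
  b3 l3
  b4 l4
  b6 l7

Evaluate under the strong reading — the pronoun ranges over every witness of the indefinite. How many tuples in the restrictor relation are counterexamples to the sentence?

9

"it" takes "a loaf" as antecedent — a donkey pronoun bound across the clause boundary.
Strong reading: for every (b,l) with shaped(b,l), baked(b,l) ∧ sliced(b,l).
Restrictor pairs: (b1,l6) ✗  (b2,l1) ✗  (b2,l2) ✗  (b2,l6) ✗  (b3,l3) ✗  (b4,l4) ✗  (b5,l3) ✗  (b5,l7) ✗  (b6,l7) ✗
Counterexamples (restrictor pairs failing the scope): 9.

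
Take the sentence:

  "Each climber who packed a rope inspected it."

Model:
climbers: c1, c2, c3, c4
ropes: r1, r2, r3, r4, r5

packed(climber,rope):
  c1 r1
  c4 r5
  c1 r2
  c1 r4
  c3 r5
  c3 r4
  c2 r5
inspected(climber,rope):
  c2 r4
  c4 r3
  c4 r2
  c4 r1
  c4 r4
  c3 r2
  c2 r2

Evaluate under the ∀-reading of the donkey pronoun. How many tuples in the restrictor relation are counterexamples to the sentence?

"it" takes "a rope" as antecedent — a donkey pronoun bound across the clause boundary.
Strong reading: for every (c,r) with packed(c,r), inspected(c,r).
Restrictor pairs: (c1,r1) ✗  (c1,r2) ✗  (c1,r4) ✗  (c2,r5) ✗  (c3,r4) ✗  (c3,r5) ✗  (c4,r5) ✗
Counterexamples (restrictor pairs failing the scope): 7.

7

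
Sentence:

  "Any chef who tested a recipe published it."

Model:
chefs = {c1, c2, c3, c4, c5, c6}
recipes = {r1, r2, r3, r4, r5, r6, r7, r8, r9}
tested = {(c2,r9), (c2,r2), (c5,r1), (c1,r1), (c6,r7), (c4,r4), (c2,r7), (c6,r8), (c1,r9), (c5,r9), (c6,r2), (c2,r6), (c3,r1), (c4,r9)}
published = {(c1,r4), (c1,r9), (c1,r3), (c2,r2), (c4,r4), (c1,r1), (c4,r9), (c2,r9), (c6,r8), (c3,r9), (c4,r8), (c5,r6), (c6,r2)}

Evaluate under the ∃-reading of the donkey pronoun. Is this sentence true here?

False

"it" takes "a recipe" as antecedent — a donkey pronoun bound across the clause boundary.
Weak reading: every chef c with some tested-recipe has at least one tested-recipe r such that published(c,r).
Per chef: c1:✓  c2:✓  c3:✗  c4:✓  c5:✗  c6:✓
c3 has no witness among its tested-recipes.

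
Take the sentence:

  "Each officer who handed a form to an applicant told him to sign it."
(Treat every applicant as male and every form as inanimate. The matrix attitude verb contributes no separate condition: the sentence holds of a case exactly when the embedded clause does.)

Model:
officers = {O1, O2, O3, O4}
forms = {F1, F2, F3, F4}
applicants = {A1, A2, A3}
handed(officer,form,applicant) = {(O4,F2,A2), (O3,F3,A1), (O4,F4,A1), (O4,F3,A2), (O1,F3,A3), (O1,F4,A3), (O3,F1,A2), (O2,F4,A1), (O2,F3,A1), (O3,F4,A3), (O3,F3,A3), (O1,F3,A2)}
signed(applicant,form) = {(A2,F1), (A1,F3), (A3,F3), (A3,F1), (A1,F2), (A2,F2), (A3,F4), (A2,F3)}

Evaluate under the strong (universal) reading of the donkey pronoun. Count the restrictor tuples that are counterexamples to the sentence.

2

"him" takes "an applicant" as antecedent and "it" takes "a form"; both are donkey pronouns co-varying with the restrictor.
Strong reading: for every (o,f,a) with handed(o,f,a), signed(a,f).
Restrictor triples: (O1,F3,A2)→signed(A2,F3) ✓  (O1,F3,A3)→signed(A3,F3) ✓  (O1,F4,A3)→signed(A3,F4) ✓  (O2,F3,A1)→signed(A1,F3) ✓  (O2,F4,A1)→signed(A1,F4) ✗  (O3,F1,A2)→signed(A2,F1) ✓  (O3,F3,A1)→signed(A1,F3) ✓  (O3,F3,A3)→signed(A3,F3) ✓  (O3,F4,A3)→signed(A3,F4) ✓  (O4,F2,A2)→signed(A2,F2) ✓  (O4,F3,A2)→signed(A2,F3) ✓  (O4,F4,A1)→signed(A1,F4) ✗
Counterexamples (restrictor triples failing the scope): 2.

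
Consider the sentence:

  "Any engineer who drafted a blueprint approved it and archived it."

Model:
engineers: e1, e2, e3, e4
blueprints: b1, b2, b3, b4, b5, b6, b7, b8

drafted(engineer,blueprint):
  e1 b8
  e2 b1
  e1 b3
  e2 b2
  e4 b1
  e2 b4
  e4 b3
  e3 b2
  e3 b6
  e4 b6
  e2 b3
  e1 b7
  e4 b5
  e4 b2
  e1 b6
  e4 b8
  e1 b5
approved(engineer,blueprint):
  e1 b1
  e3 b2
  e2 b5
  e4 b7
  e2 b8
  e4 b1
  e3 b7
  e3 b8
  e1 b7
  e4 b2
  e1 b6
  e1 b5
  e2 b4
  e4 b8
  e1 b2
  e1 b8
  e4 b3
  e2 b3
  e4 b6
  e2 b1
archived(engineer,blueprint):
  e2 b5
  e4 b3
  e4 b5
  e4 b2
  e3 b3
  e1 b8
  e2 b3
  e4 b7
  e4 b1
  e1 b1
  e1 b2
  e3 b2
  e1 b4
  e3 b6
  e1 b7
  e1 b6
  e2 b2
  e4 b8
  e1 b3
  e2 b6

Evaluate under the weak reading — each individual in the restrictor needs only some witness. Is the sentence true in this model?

"it" takes "a blueprint" as antecedent — a donkey pronoun bound across the clause boundary.
Weak reading: every engineer e with some drafted-blueprint has at least one drafted-blueprint b such that approved(e,b) ∧ archived(e,b).
Per engineer: e1:✓  e2:✓  e3:✓  e4:✓
Every engineer in the restrictor has a witness.

True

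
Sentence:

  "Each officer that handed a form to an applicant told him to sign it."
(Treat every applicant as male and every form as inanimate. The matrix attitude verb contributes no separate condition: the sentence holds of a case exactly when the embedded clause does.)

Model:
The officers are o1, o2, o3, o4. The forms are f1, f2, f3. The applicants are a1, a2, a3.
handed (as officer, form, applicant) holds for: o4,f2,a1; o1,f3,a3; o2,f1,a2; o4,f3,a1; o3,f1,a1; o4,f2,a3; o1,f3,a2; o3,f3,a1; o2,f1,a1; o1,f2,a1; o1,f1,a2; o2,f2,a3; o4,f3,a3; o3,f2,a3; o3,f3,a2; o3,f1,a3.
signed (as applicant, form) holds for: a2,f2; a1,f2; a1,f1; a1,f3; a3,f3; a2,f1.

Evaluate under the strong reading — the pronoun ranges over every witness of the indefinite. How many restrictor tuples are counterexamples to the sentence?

6

"him" takes "an applicant" as antecedent and "it" takes "a form"; both are donkey pronouns co-varying with the restrictor.
Strong reading: for every (o,f,a) with handed(o,f,a), signed(a,f).
Restrictor triples: (o1,f1,a2)→signed(a2,f1) ✓  (o1,f2,a1)→signed(a1,f2) ✓  (o1,f3,a2)→signed(a2,f3) ✗  (o1,f3,a3)→signed(a3,f3) ✓  (o2,f1,a1)→signed(a1,f1) ✓  (o2,f1,a2)→signed(a2,f1) ✓  (o2,f2,a3)→signed(a3,f2) ✗  (o3,f1,a1)→signed(a1,f1) ✓  (o3,f1,a3)→signed(a3,f1) ✗  (o3,f2,a3)→signed(a3,f2) ✗  (o3,f3,a1)→signed(a1,f3) ✓  (o3,f3,a2)→signed(a2,f3) ✗  (o4,f2,a1)→signed(a1,f2) ✓  (o4,f2,a3)→signed(a3,f2) ✗  (o4,f3,a1)→signed(a1,f3) ✓  (o4,f3,a3)→signed(a3,f3) ✓
Counterexamples (restrictor triples failing the scope): 6.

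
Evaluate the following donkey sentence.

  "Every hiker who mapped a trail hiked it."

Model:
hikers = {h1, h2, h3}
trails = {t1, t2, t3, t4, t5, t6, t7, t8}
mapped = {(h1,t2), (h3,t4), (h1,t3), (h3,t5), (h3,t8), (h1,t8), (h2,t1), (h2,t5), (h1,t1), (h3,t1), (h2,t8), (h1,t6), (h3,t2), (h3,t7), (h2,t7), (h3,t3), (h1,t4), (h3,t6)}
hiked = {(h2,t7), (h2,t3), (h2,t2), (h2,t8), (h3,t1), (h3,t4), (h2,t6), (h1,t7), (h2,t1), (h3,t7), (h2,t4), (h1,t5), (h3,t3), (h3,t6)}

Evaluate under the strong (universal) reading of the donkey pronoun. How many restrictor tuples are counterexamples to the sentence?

10

"it" takes "a trail" as antecedent — a donkey pronoun bound across the clause boundary.
Strong reading: for every (h,t) with mapped(h,t), hiked(h,t).
Restrictor pairs: (h1,t1) ✗  (h1,t2) ✗  (h1,t3) ✗  (h1,t4) ✗  (h1,t6) ✗  (h1,t8) ✗  (h2,t1) ✓  (h2,t5) ✗  (h2,t7) ✓  (h2,t8) ✓  (h3,t1) ✓  (h3,t2) ✗  (h3,t3) ✓  (h3,t4) ✓  (h3,t5) ✗  (h3,t6) ✓  (h3,t7) ✓  (h3,t8) ✗
Counterexamples (restrictor pairs failing the scope): 10.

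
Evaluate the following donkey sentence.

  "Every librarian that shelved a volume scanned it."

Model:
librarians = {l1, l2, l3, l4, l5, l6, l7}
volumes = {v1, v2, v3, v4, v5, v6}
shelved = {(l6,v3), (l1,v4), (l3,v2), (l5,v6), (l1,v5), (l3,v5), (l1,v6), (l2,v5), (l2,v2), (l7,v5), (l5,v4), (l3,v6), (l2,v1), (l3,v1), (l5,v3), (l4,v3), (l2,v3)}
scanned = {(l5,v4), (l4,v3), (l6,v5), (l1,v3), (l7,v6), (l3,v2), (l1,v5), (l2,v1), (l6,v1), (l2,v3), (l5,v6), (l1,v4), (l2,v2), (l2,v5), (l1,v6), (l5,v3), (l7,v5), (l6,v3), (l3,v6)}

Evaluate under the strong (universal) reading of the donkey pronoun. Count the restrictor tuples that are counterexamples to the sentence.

"it" takes "a volume" as antecedent — a donkey pronoun bound across the clause boundary.
Strong reading: for every (l,v) with shelved(l,v), scanned(l,v).
Restrictor pairs: (l1,v4) ✓  (l1,v5) ✓  (l1,v6) ✓  (l2,v1) ✓  (l2,v2) ✓  (l2,v3) ✓  (l2,v5) ✓  (l3,v1) ✗  (l3,v2) ✓  (l3,v5) ✗  (l3,v6) ✓  (l4,v3) ✓  (l5,v3) ✓  (l5,v4) ✓  (l5,v6) ✓  (l6,v3) ✓  (l7,v5) ✓
Counterexamples (restrictor pairs failing the scope): 2.

2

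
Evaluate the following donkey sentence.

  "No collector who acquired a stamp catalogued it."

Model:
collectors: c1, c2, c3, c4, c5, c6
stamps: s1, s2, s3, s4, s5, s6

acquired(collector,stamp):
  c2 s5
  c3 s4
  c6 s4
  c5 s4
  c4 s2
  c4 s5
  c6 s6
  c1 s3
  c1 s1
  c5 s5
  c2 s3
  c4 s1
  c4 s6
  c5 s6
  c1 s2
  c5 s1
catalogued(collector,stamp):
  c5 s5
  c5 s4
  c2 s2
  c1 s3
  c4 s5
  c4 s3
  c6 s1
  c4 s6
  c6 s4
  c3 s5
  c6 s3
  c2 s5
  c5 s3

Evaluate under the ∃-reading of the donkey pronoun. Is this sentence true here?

"it" takes "a stamp" as antecedent — a donkey pronoun bound across the clause boundary.
Truth condition: for no (c,s) with acquired(c,s) does catalogued(c,s) hold.
Restrictor pairs — does the scope hold? (c1,s1):fails  (c1,s2):fails  (c1,s3):holds  (c2,s3):fails  (c2,s5):holds  (c3,s4):fails  (c4,s1):fails  (c4,s2):fails  (c4,s5):holds  (c4,s6):holds  (c5,s1):fails  (c5,s4):holds  (c5,s5):holds  (c5,s6):fails  (c6,s4):holds  (c6,s6):fails
Scope holds for 7 pair(s), so the sentence is false.

False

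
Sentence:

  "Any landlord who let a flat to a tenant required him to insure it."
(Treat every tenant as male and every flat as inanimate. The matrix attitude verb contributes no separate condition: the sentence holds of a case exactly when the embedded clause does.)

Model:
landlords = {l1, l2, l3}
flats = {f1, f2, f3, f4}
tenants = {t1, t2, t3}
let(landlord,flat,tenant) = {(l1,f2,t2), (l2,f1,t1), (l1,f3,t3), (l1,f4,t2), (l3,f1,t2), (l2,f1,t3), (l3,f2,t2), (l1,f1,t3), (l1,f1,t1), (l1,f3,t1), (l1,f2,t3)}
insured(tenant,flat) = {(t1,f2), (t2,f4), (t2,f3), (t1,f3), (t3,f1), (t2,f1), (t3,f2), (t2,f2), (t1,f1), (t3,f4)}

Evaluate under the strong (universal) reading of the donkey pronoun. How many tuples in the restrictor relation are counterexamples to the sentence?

1

"him" takes "a tenant" as antecedent and "it" takes "a flat"; both are donkey pronouns co-varying with the restrictor.
Strong reading: for every (l,f,t) with let(l,f,t), insured(t,f).
Restrictor triples: (l1,f1,t1)→insured(t1,f1) ✓  (l1,f1,t3)→insured(t3,f1) ✓  (l1,f2,t2)→insured(t2,f2) ✓  (l1,f2,t3)→insured(t3,f2) ✓  (l1,f3,t1)→insured(t1,f3) ✓  (l1,f3,t3)→insured(t3,f3) ✗  (l1,f4,t2)→insured(t2,f4) ✓  (l2,f1,t1)→insured(t1,f1) ✓  (l2,f1,t3)→insured(t3,f1) ✓  (l3,f1,t2)→insured(t2,f1) ✓  (l3,f2,t2)→insured(t2,f2) ✓
Counterexamples (restrictor triples failing the scope): 1.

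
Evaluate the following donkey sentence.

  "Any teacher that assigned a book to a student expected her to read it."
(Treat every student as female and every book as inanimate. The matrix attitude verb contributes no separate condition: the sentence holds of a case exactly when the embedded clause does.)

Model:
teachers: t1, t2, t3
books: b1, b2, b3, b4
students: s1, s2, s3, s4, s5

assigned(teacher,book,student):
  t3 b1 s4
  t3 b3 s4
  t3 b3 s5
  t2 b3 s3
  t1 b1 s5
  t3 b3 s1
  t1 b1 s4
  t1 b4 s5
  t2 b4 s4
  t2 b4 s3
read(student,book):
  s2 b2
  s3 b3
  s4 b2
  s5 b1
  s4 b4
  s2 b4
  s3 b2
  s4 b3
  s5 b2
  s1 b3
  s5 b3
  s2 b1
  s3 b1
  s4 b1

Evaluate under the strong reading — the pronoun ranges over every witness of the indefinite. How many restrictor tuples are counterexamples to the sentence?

"her" takes "a student" as antecedent and "it" takes "a book"; both are donkey pronouns co-varying with the restrictor.
Strong reading: for every (t,b,s) with assigned(t,b,s), read(s,b).
Restrictor triples: (t1,b1,s4)→read(s4,b1) ✓  (t1,b1,s5)→read(s5,b1) ✓  (t1,b4,s5)→read(s5,b4) ✗  (t2,b3,s3)→read(s3,b3) ✓  (t2,b4,s3)→read(s3,b4) ✗  (t2,b4,s4)→read(s4,b4) ✓  (t3,b1,s4)→read(s4,b1) ✓  (t3,b3,s1)→read(s1,b3) ✓  (t3,b3,s4)→read(s4,b3) ✓  (t3,b3,s5)→read(s5,b3) ✓
Counterexamples (restrictor triples failing the scope): 2.

2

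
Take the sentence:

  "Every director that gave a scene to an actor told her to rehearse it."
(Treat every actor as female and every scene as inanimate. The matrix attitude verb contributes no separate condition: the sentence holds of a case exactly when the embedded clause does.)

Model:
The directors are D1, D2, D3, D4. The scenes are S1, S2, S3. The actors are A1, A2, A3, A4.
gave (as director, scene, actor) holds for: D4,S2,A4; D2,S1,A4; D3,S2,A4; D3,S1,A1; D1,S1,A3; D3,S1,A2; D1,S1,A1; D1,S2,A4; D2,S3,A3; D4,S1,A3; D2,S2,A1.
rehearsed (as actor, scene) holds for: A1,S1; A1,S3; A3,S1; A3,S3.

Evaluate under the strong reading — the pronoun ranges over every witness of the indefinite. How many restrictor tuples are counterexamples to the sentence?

"her" takes "an actor" as antecedent and "it" takes "a scene"; both are donkey pronouns co-varying with the restrictor.
Strong reading: for every (d,s,a) with gave(d,s,a), rehearsed(a,s).
Restrictor triples: (D1,S1,A1)→rehearsed(A1,S1) ✓  (D1,S1,A3)→rehearsed(A3,S1) ✓  (D1,S2,A4)→rehearsed(A4,S2) ✗  (D2,S1,A4)→rehearsed(A4,S1) ✗  (D2,S2,A1)→rehearsed(A1,S2) ✗  (D2,S3,A3)→rehearsed(A3,S3) ✓  (D3,S1,A1)→rehearsed(A1,S1) ✓  (D3,S1,A2)→rehearsed(A2,S1) ✗  (D3,S2,A4)→rehearsed(A4,S2) ✗  (D4,S1,A3)→rehearsed(A3,S1) ✓  (D4,S2,A4)→rehearsed(A4,S2) ✗
Counterexamples (restrictor triples failing the scope): 6.

6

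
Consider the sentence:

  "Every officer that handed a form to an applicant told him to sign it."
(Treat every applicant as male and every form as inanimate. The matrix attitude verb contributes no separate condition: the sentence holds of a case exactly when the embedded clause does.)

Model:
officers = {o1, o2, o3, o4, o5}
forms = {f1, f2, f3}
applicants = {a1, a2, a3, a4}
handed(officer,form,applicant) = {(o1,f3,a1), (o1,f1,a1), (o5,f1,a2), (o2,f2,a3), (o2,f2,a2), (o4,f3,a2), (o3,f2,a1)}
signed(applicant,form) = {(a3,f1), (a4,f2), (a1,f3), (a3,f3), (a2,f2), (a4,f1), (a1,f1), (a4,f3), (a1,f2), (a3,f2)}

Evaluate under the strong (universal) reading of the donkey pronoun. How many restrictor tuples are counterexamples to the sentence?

2

"him" takes "an applicant" as antecedent and "it" takes "a form"; both are donkey pronouns co-varying with the restrictor.
Strong reading: for every (o,f,a) with handed(o,f,a), signed(a,f).
Restrictor triples: (o1,f1,a1)→signed(a1,f1) ✓  (o1,f3,a1)→signed(a1,f3) ✓  (o2,f2,a2)→signed(a2,f2) ✓  (o2,f2,a3)→signed(a3,f2) ✓  (o3,f2,a1)→signed(a1,f2) ✓  (o4,f3,a2)→signed(a2,f3) ✗  (o5,f1,a2)→signed(a2,f1) ✗
Counterexamples (restrictor triples failing the scope): 2.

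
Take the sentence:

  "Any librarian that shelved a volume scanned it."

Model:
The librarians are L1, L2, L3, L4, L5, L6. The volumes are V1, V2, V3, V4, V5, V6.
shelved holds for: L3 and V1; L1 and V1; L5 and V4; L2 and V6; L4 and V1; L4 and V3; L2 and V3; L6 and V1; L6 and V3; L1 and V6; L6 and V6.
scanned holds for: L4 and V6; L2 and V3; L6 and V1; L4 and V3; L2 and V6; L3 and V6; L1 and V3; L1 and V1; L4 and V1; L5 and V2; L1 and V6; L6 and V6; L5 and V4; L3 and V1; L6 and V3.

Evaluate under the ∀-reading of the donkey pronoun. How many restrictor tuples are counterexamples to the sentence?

0

"it" takes "a volume" as antecedent — a donkey pronoun bound across the clause boundary.
Strong reading: for every (l,v) with shelved(l,v), scanned(l,v).
Restrictor pairs: (L1,V1) ✓  (L1,V6) ✓  (L2,V3) ✓  (L2,V6) ✓  (L3,V1) ✓  (L4,V1) ✓  (L4,V3) ✓  (L5,V4) ✓  (L6,V1) ✓  (L6,V3) ✓  (L6,V6) ✓
Counterexamples (restrictor pairs failing the scope): 0.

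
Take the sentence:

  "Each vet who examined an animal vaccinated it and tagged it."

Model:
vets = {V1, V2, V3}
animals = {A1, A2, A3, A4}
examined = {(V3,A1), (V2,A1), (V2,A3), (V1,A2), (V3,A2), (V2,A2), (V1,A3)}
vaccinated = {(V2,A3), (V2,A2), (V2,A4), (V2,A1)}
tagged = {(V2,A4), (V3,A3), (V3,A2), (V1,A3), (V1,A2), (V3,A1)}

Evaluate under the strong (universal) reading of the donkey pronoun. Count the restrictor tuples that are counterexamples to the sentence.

"it" takes "an animal" as antecedent — a donkey pronoun bound across the clause boundary.
Strong reading: for every (v,a) with examined(v,a), vaccinated(v,a) ∧ tagged(v,a).
Restrictor pairs: (V1,A2) ✗  (V1,A3) ✗  (V2,A1) ✗  (V2,A2) ✗  (V2,A3) ✗  (V3,A1) ✗  (V3,A2) ✗
Counterexamples (restrictor pairs failing the scope): 7.

7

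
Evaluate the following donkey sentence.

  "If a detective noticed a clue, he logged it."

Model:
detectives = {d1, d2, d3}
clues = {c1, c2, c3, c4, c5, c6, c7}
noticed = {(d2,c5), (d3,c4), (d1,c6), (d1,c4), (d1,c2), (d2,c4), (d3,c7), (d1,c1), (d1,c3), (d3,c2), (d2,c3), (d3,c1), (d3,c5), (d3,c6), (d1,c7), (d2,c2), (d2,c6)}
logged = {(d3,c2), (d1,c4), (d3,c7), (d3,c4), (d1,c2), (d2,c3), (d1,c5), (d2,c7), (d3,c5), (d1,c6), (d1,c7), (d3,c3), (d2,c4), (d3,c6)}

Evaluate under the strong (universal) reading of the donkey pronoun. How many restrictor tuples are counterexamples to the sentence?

6

"it" takes "a clue" as antecedent — a donkey pronoun bound across the clause boundary.
Strong reading: for every (d,c) with noticed(d,c), logged(d,c).
Restrictor pairs: (d1,c1) ✗  (d1,c2) ✓  (d1,c3) ✗  (d1,c4) ✓  (d1,c6) ✓  (d1,c7) ✓  (d2,c2) ✗  (d2,c3) ✓  (d2,c4) ✓  (d2,c5) ✗  (d2,c6) ✗  (d3,c1) ✗  (d3,c2) ✓  (d3,c4) ✓  (d3,c5) ✓  (d3,c6) ✓  (d3,c7) ✓
Counterexamples (restrictor pairs failing the scope): 6.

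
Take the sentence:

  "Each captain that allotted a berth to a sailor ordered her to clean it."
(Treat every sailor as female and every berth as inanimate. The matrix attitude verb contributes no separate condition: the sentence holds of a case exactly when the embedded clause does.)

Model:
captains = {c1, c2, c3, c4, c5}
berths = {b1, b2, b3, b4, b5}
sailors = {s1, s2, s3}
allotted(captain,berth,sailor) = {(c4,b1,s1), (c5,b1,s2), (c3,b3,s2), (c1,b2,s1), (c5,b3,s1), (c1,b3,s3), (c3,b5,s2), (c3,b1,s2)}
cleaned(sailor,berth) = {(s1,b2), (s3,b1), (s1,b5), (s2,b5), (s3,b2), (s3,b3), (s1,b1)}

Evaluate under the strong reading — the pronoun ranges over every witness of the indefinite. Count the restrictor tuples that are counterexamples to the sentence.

4

"her" takes "a sailor" as antecedent and "it" takes "a berth"; both are donkey pronouns co-varying with the restrictor.
Strong reading: for every (c,b,s) with allotted(c,b,s), cleaned(s,b).
Restrictor triples: (c1,b2,s1)→cleaned(s1,b2) ✓  (c1,b3,s3)→cleaned(s3,b3) ✓  (c3,b1,s2)→cleaned(s2,b1) ✗  (c3,b3,s2)→cleaned(s2,b3) ✗  (c3,b5,s2)→cleaned(s2,b5) ✓  (c4,b1,s1)→cleaned(s1,b1) ✓  (c5,b1,s2)→cleaned(s2,b1) ✗  (c5,b3,s1)→cleaned(s1,b3) ✗
Counterexamples (restrictor triples failing the scope): 4.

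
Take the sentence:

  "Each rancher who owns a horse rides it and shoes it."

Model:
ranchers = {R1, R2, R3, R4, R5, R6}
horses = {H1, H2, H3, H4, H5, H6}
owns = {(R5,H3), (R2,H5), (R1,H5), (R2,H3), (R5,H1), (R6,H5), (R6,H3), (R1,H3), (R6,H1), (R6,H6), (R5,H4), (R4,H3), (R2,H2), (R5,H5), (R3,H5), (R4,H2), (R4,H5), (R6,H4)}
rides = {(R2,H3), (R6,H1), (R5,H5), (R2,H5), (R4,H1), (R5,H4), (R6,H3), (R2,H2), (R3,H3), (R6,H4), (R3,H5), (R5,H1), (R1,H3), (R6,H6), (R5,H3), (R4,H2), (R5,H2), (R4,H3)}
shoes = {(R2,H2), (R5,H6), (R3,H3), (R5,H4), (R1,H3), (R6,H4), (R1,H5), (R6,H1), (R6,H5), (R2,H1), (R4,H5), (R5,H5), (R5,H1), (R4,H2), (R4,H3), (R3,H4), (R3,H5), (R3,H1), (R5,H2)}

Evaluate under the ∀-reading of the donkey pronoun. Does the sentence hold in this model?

"it" takes "a horse" as antecedent — a donkey pronoun bound across the clause boundary.
Strong reading: for every (r,h) with owns(r,h), rides(r,h) ∧ shoes(r,h).
Restrictor pairs: (R1,H3) ✓  (R1,H5) ✗  (R2,H2) ✓  (R2,H3) ✗  (R2,H5) ✗  (R3,H5) ✓  (R4,H2) ✓  (R4,H3) ✓  (R4,H5) ✗  (R5,H1) ✓  (R5,H3) ✗  (R5,H4) ✓  (R5,H5) ✓  (R6,H1) ✓  (R6,H3) ✗  (R6,H4) ✓  (R6,H5) ✗  (R6,H6) ✗
Counterexample: (R1,H5) is in owns but fails the scope.

False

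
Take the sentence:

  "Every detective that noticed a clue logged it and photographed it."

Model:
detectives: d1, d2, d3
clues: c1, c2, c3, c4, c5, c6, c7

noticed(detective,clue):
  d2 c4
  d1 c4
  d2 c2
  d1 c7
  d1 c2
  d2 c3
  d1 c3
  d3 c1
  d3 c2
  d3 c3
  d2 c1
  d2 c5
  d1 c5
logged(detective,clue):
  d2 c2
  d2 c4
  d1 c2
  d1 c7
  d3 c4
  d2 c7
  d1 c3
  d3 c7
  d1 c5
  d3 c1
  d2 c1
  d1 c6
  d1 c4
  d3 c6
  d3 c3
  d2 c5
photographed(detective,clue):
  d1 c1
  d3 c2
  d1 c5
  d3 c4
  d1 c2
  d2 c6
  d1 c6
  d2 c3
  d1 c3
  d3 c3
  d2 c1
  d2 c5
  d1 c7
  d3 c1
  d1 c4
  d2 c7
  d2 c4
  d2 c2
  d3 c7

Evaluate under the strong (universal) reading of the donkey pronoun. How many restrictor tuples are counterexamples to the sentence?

"it" takes "a clue" as antecedent — a donkey pronoun bound across the clause boundary.
Strong reading: for every (d,c) with noticed(d,c), logged(d,c) ∧ photographed(d,c).
Restrictor pairs: (d1,c2) ✓  (d1,c3) ✓  (d1,c4) ✓  (d1,c5) ✓  (d1,c7) ✓  (d2,c1) ✓  (d2,c2) ✓  (d2,c3) ✗  (d2,c4) ✓  (d2,c5) ✓  (d3,c1) ✓  (d3,c2) ✗  (d3,c3) ✓
Counterexamples (restrictor pairs failing the scope): 2.

2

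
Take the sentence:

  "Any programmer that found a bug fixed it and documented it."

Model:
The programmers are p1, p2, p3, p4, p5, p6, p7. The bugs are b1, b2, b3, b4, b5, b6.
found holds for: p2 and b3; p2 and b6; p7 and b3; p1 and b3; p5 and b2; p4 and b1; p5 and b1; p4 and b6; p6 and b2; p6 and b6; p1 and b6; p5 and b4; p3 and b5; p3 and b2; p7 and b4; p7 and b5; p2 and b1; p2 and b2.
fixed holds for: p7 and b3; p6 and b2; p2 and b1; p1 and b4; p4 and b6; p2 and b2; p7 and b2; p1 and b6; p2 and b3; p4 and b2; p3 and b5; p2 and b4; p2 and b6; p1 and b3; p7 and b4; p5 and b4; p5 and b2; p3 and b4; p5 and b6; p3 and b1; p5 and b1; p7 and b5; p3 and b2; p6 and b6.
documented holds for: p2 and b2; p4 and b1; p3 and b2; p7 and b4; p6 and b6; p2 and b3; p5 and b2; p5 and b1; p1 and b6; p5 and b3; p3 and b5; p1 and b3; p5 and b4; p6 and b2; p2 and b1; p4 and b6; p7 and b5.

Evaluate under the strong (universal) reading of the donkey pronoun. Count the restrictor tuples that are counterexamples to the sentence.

3

"it" takes "a bug" as antecedent — a donkey pronoun bound across the clause boundary.
Strong reading: for every (p,b) with found(p,b), fixed(p,b) ∧ documented(p,b).
Restrictor pairs: (p1,b3) ✓  (p1,b6) ✓  (p2,b1) ✓  (p2,b2) ✓  (p2,b3) ✓  (p2,b6) ✗  (p3,b2) ✓  (p3,b5) ✓  (p4,b1) ✗  (p4,b6) ✓  (p5,b1) ✓  (p5,b2) ✓  (p5,b4) ✓  (p6,b2) ✓  (p6,b6) ✓  (p7,b3) ✗  (p7,b4) ✓  (p7,b5) ✓
Counterexamples (restrictor pairs failing the scope): 3.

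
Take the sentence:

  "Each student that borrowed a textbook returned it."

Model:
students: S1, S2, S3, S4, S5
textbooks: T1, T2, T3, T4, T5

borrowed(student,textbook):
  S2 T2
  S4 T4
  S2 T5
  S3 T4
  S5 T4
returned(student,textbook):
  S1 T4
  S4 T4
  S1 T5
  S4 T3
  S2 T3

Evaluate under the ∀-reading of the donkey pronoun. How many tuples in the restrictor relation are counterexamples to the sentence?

"it" takes "a textbook" as antecedent — a donkey pronoun bound across the clause boundary.
Strong reading: for every (s,t) with borrowed(s,t), returned(s,t).
Restrictor pairs: (S2,T2) ✗  (S2,T5) ✗  (S3,T4) ✗  (S4,T4) ✓  (S5,T4) ✗
Counterexamples (restrictor pairs failing the scope): 4.

4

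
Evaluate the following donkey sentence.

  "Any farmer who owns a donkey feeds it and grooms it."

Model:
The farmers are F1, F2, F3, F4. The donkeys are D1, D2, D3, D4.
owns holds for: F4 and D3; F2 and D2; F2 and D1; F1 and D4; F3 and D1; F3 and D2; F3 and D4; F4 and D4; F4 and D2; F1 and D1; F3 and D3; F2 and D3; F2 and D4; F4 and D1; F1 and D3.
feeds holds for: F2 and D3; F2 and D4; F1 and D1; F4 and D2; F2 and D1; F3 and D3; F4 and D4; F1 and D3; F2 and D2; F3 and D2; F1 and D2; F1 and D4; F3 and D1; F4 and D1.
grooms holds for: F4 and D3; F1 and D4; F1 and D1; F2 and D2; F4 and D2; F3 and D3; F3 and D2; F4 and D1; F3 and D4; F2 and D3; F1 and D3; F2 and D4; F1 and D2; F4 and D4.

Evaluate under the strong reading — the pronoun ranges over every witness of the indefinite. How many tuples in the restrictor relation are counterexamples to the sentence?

4

"it" takes "a donkey" as antecedent — a donkey pronoun bound across the clause boundary.
Strong reading: for every (f,d) with owns(f,d), feeds(f,d) ∧ grooms(f,d).
Restrictor pairs: (F1,D1) ✓  (F1,D3) ✓  (F1,D4) ✓  (F2,D1) ✗  (F2,D2) ✓  (F2,D3) ✓  (F2,D4) ✓  (F3,D1) ✗  (F3,D2) ✓  (F3,D3) ✓  (F3,D4) ✗  (F4,D1) ✓  (F4,D2) ✓  (F4,D3) ✗  (F4,D4) ✓
Counterexamples (restrictor pairs failing the scope): 4.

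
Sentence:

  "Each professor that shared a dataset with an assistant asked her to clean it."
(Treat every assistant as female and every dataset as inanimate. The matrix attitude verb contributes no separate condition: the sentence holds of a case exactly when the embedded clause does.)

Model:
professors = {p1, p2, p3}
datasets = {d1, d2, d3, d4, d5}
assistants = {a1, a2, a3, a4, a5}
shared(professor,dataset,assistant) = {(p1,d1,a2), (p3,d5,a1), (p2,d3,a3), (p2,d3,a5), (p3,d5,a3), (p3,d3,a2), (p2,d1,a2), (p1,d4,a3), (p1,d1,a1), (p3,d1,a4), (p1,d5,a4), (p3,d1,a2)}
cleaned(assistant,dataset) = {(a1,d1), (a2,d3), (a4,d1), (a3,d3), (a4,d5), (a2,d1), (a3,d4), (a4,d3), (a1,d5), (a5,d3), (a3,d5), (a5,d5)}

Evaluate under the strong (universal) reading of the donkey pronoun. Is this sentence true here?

"her" takes "an assistant" as antecedent and "it" takes "a dataset"; both are donkey pronouns co-varying with the restrictor.
Strong reading: for every (p,d,a) with shared(p,d,a), cleaned(a,d).
Restrictor triples: (p1,d1,a1)→cleaned(a1,d1) ✓  (p1,d1,a2)→cleaned(a2,d1) ✓  (p1,d4,a3)→cleaned(a3,d4) ✓  (p1,d5,a4)→cleaned(a4,d5) ✓  (p2,d1,a2)→cleaned(a2,d1) ✓  (p2,d3,a3)→cleaned(a3,d3) ✓  (p2,d3,a5)→cleaned(a5,d3) ✓  (p3,d1,a2)→cleaned(a2,d1) ✓  (p3,d1,a4)→cleaned(a4,d1) ✓  (p3,d3,a2)→cleaned(a2,d3) ✓  (p3,d5,a1)→cleaned(a1,d5) ✓  (p3,d5,a3)→cleaned(a3,d5) ✓
Every restrictor triple satisfies the scope.

True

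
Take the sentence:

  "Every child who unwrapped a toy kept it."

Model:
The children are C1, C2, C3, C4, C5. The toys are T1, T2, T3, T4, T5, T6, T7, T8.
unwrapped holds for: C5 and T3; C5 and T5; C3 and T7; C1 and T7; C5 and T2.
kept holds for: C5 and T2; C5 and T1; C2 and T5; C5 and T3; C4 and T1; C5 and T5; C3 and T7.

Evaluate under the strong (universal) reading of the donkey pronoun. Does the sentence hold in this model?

False

"it" takes "a toy" as antecedent — a donkey pronoun bound across the clause boundary.
Strong reading: for every (c,t) with unwrapped(c,t), kept(c,t).
Restrictor pairs: (C1,T7) ✗  (C3,T7) ✓  (C5,T2) ✓  (C5,T3) ✓  (C5,T5) ✓
Counterexample: (C1,T7) is in unwrapped but fails the scope.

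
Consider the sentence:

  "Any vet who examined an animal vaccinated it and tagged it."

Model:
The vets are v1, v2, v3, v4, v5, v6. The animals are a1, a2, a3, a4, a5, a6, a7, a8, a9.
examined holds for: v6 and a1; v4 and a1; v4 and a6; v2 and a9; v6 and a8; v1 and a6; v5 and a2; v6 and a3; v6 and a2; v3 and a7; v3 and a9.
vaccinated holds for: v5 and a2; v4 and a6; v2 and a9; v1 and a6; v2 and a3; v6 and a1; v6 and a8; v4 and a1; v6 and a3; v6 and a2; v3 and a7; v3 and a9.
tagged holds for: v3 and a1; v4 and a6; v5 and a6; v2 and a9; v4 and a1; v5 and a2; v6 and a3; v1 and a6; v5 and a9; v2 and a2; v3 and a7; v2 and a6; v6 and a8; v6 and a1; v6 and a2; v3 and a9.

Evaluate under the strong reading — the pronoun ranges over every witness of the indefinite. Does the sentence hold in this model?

True

"it" takes "an animal" as antecedent — a donkey pronoun bound across the clause boundary.
Strong reading: for every (v,a) with examined(v,a), vaccinated(v,a) ∧ tagged(v,a).
Restrictor pairs: (v1,a6) ✓  (v2,a9) ✓  (v3,a7) ✓  (v3,a9) ✓  (v4,a1) ✓  (v4,a6) ✓  (v5,a2) ✓  (v6,a1) ✓  (v6,a2) ✓  (v6,a3) ✓  (v6,a8) ✓
Every restrictor pair satisfies the scope.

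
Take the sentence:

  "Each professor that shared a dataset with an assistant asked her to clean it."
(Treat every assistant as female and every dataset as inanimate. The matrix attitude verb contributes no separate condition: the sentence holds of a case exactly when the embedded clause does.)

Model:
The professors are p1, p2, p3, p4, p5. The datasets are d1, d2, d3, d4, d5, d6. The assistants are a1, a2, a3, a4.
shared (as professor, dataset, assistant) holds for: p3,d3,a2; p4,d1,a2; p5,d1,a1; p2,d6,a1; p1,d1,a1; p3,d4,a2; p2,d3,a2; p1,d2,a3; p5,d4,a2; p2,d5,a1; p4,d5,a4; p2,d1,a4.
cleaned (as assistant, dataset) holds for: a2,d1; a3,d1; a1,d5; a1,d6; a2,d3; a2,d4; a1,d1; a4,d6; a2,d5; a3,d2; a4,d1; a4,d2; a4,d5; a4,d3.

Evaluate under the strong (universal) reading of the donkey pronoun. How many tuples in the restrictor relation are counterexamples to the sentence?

"her" takes "an assistant" as antecedent and "it" takes "a dataset"; both are donkey pronouns co-varying with the restrictor.
Strong reading: for every (p,d,a) with shared(p,d,a), cleaned(a,d).
Restrictor triples: (p1,d1,a1)→cleaned(a1,d1) ✓  (p1,d2,a3)→cleaned(a3,d2) ✓  (p2,d1,a4)→cleaned(a4,d1) ✓  (p2,d3,a2)→cleaned(a2,d3) ✓  (p2,d5,a1)→cleaned(a1,d5) ✓  (p2,d6,a1)→cleaned(a1,d6) ✓  (p3,d3,a2)→cleaned(a2,d3) ✓  (p3,d4,a2)→cleaned(a2,d4) ✓  (p4,d1,a2)→cleaned(a2,d1) ✓  (p4,d5,a4)→cleaned(a4,d5) ✓  (p5,d1,a1)→cleaned(a1,d1) ✓  (p5,d4,a2)→cleaned(a2,d4) ✓
Counterexamples (restrictor triples failing the scope): 0.

0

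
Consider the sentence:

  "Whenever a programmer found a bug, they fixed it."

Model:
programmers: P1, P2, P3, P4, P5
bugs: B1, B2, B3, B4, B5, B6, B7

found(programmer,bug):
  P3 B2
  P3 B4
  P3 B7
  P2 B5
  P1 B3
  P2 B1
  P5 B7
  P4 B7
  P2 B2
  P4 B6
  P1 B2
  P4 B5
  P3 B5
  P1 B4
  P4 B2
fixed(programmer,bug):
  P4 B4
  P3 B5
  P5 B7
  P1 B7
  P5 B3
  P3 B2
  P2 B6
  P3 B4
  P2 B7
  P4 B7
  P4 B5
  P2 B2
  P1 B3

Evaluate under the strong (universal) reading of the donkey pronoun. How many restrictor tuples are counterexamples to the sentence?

7

"it" takes "a bug" as antecedent — a donkey pronoun bound across the clause boundary.
Strong reading: for every (p,b) with found(p,b), fixed(p,b).
Restrictor pairs: (P1,B2) ✗  (P1,B3) ✓  (P1,B4) ✗  (P2,B1) ✗  (P2,B2) ✓  (P2,B5) ✗  (P3,B2) ✓  (P3,B4) ✓  (P3,B5) ✓  (P3,B7) ✗  (P4,B2) ✗  (P4,B5) ✓  (P4,B6) ✗  (P4,B7) ✓  (P5,B7) ✓
Counterexamples (restrictor pairs failing the scope): 7.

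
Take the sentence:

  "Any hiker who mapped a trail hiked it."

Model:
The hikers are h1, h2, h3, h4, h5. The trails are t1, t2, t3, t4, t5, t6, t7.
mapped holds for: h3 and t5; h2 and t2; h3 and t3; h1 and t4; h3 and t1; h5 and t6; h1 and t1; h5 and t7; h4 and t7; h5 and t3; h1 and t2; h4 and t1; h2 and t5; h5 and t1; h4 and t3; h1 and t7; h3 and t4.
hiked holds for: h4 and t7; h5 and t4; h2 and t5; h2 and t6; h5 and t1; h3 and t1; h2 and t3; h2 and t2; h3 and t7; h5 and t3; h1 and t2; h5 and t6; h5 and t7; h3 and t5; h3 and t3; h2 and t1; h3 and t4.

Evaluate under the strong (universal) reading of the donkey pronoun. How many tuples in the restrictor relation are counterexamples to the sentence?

5

"it" takes "a trail" as antecedent — a donkey pronoun bound across the clause boundary.
Strong reading: for every (h,t) with mapped(h,t), hiked(h,t).
Restrictor pairs: (h1,t1) ✗  (h1,t2) ✓  (h1,t4) ✗  (h1,t7) ✗  (h2,t2) ✓  (h2,t5) ✓  (h3,t1) ✓  (h3,t3) ✓  (h3,t4) ✓  (h3,t5) ✓  (h4,t1) ✗  (h4,t3) ✗  (h4,t7) ✓  (h5,t1) ✓  (h5,t3) ✓  (h5,t6) ✓  (h5,t7) ✓
Counterexamples (restrictor pairs failing the scope): 5.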